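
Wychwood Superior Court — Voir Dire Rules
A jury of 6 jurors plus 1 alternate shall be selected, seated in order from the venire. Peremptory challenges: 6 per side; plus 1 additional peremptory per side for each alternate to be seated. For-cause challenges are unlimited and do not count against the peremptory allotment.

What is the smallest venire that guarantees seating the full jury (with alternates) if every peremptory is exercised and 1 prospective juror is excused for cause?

Seats to fill: 6 + 1 alternates = 7.
Peremptories: 6 + 1×1 = 7 per side × 2 sides = 14.
For-cause removals: 1.
Minimum venire: 7 + 14 + 1 = 22.

22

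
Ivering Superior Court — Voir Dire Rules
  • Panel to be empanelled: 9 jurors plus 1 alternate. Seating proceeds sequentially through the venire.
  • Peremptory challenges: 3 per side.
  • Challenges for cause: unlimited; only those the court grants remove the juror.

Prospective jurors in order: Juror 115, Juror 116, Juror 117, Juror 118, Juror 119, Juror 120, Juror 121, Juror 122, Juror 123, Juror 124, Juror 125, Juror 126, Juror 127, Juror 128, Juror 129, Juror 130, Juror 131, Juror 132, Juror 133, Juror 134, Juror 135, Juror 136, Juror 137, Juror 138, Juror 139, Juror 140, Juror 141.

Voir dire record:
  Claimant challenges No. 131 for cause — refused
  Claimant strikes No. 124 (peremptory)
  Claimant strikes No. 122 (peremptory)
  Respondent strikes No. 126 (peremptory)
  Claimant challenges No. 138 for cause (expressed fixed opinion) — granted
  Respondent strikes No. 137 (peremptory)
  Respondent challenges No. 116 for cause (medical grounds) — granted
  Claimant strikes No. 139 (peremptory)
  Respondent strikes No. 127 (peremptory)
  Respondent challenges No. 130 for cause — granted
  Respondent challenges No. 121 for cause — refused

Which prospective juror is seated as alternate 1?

Removed: #116, #122, #124, #126, #127, #130, #137, #138, #139. (#121, #131 stay — for-cause denied.)
Filling seats in venire order through position 10: #115, #117, #118, #119, #120, #121, #123, #125, #128, #129.
So alternate 1 is #129.

129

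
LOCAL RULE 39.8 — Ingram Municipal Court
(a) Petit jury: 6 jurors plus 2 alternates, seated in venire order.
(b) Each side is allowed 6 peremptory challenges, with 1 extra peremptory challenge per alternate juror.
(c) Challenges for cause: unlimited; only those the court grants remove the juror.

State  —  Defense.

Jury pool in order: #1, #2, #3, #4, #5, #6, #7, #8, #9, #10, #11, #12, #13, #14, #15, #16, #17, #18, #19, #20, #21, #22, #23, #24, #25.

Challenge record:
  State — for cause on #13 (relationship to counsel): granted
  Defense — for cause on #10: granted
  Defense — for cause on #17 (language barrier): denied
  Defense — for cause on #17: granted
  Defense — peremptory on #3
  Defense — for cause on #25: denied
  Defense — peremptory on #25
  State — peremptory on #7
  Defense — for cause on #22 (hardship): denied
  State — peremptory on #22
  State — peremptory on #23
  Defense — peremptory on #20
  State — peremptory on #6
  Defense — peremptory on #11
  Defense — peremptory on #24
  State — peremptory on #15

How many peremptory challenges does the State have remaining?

3

State allotment: 6 base + 1 × 2 alternates = 8.
State peremptories used: #7, #22, #23, #6, #15 — 5 (the for-cause on #13 doesn't count).
Remaining: 8 − 5 = 3.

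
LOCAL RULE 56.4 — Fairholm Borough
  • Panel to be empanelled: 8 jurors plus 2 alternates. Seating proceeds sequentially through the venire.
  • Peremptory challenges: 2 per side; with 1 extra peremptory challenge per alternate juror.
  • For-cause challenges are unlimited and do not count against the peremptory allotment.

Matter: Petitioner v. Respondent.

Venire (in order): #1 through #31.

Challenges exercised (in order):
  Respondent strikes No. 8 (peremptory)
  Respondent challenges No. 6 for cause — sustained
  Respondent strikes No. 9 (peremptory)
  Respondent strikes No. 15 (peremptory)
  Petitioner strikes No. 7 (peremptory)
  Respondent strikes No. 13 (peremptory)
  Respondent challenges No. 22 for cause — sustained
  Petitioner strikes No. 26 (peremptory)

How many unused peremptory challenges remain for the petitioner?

2

Petitioner allotment: 2 base + 1 × 2 alternates = 4.
Petitioner peremptories used: #7, #26 — 2.
Remaining: 4 − 2 = 2.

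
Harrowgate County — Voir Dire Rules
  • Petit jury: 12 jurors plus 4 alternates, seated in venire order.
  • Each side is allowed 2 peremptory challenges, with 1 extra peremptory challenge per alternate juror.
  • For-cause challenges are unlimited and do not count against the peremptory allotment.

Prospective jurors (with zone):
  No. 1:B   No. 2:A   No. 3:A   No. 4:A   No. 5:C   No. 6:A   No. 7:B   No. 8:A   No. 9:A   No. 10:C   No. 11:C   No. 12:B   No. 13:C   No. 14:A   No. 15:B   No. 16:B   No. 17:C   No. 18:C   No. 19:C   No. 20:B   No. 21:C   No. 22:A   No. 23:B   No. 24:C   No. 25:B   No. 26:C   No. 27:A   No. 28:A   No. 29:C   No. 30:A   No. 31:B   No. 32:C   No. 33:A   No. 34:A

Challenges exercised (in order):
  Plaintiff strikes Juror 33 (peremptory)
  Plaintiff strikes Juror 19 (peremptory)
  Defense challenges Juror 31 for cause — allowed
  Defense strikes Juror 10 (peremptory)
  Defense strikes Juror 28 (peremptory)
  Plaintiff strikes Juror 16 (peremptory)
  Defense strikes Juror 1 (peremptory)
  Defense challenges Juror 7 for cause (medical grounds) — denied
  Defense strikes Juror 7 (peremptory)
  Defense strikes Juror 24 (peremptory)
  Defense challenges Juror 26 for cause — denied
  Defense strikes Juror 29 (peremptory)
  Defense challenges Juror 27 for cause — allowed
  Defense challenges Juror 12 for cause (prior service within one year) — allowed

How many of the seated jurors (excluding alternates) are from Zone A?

7

Removed: #1, #7, #10, #12, #16, #19, #24, #27, #28, #29, #31, #33.
Seated jurors 1–12: #2, #3, #4, #5, #6, #8, #9, #11, #13, #14, #15, #17 (alternates #18, #20, #21, #22 not counted).
Of those, in Zone A: #2, #3, #4, #6, #8, #9, #14 → 7.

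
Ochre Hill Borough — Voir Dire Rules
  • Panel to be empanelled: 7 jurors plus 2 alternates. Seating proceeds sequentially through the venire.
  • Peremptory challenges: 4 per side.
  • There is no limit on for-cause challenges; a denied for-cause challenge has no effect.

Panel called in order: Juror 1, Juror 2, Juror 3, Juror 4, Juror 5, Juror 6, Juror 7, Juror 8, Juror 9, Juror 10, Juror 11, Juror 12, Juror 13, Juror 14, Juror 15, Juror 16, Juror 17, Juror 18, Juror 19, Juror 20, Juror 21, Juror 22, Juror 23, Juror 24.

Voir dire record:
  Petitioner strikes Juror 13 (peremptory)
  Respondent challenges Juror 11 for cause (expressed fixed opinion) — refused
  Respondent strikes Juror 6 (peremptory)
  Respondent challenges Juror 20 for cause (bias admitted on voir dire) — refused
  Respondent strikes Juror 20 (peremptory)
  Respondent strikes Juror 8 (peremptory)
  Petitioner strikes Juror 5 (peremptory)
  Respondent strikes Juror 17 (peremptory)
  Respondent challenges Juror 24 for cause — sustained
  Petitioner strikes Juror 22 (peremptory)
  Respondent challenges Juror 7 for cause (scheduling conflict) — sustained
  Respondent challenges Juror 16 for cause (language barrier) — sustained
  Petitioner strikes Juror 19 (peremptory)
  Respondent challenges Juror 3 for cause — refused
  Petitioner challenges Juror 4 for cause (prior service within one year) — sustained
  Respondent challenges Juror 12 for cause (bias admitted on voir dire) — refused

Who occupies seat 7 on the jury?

Removed: #4, #5, #6, #7, #8, #13, #16, #17, #19, #20, #22, #24. (#3, #11, #12 stay — for-cause denied.)
Seating in order: seats 1–7 → #1, #2, #3, #9, #10, #11, #12; alternates → #14, #15.
So seat 7 is #12.

12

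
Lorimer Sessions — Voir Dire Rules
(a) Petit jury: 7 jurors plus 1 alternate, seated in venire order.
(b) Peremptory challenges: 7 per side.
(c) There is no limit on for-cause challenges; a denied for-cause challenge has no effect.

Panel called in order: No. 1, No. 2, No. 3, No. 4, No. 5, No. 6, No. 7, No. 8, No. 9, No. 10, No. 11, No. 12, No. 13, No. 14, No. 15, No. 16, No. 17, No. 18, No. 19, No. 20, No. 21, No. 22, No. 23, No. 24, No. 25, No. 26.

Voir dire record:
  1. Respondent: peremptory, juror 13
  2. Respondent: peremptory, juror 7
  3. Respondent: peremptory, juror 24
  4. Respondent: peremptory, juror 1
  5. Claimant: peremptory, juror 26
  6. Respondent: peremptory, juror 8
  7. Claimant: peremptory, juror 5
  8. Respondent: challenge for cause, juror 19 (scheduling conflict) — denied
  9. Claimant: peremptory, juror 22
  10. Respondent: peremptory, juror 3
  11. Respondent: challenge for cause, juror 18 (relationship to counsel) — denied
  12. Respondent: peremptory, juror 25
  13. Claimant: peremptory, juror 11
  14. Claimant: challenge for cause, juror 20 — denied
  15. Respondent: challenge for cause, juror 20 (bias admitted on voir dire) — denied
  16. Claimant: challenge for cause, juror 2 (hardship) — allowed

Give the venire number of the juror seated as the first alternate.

16

Removed: #1, #2, #3, #5, #7, #8, #11, #13, #22, #24, #25, #26. (#18, #19, #20 stay — for-cause denied.)
Seating in order: seats 1–7 → #4, #6, #9, #10, #12, #14, #15; alternates → #16.
So alternate 1 is #16.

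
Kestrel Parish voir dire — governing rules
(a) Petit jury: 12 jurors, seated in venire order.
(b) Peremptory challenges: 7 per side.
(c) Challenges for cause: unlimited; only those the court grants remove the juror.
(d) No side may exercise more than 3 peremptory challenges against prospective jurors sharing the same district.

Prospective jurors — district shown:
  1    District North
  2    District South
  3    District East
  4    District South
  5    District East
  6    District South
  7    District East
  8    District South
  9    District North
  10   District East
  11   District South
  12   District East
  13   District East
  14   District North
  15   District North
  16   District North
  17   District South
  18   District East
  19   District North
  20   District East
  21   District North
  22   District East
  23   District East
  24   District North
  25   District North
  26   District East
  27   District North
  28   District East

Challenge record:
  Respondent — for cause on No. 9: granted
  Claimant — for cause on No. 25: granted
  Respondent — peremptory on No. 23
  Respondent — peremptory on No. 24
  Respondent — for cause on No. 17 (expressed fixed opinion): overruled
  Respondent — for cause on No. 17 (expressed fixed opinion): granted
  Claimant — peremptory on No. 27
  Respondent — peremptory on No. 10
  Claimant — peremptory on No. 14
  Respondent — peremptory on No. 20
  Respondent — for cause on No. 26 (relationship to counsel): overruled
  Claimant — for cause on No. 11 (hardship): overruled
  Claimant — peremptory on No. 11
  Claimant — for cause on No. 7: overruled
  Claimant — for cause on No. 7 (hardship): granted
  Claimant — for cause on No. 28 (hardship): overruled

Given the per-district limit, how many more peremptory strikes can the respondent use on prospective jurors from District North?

Respondent peremptories so far: #23, #24, #10, #20 — 4 of 7 used, 3 left overall.
Against District North: #24 — 1 used; per-district cap 3 leaves 2.
Binding limit: min(3, 2) = 2.

2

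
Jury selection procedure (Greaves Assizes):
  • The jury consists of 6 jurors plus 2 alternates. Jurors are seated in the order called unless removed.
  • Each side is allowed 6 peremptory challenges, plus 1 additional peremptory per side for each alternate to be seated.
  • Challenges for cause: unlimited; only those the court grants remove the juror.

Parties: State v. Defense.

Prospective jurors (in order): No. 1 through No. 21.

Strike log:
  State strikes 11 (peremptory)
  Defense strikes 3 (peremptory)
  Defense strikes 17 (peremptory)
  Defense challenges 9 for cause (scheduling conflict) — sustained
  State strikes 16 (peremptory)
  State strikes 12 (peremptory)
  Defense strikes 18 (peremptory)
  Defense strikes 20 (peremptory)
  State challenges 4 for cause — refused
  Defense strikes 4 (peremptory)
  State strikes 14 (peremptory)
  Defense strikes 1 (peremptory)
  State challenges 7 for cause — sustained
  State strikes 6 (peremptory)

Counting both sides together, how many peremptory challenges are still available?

State allotment: 6 base + 1 × 2 alternates = 8. Defense allotment: 6 base + 1 × 2 alternates = 8.
State peremptories used: #11, #16, #12, #14, #6 — 5 (for-cause on #4, #7 don't count).
Defense peremptories used: #3, #17, #18, #20, #4, #1 — 6 (the for-cause on #9 doesn't count).
Remaining: (8 − 5) + (8 − 6) = 5.

5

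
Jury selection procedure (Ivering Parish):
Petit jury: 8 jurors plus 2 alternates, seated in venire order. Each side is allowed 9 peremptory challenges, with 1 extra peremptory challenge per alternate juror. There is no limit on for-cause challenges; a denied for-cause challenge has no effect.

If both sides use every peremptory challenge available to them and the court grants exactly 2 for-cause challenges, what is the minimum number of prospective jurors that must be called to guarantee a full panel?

Seats to fill: 8 + 2 alternates = 10.
Peremptories: 9 + 1×2 = 11 per side × 2 sides = 22.
For-cause removals: 2.
Minimum venire: 10 + 22 + 2 = 34.

34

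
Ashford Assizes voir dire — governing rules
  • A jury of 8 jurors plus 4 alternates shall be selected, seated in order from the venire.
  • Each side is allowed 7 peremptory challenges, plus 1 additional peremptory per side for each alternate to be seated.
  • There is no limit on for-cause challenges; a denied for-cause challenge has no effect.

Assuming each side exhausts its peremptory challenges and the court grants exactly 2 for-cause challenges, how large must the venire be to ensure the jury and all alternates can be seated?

Seats to fill: 8 + 4 alternates = 12.
Peremptories: 7 + 1×4 = 11 per side × 2 sides = 22.
For-cause removals: 2.
Minimum venire: 12 + 22 + 2 = 36.

36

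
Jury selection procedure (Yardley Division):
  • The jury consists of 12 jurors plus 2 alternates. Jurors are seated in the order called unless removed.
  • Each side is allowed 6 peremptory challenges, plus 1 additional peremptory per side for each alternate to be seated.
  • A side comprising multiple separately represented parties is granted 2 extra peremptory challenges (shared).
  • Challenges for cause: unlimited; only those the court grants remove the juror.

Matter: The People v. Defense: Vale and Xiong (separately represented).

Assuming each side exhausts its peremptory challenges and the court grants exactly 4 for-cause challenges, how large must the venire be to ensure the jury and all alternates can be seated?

36

Seats to fill: 12 + 2 alternates = 14.
Peremptories — The People: 6 + 1×2 = 8; Defense: 6 + 1×2 + 2 = 10; total 18.
For-cause removals: 4.
Minimum venire: 14 + 18 + 4 = 36.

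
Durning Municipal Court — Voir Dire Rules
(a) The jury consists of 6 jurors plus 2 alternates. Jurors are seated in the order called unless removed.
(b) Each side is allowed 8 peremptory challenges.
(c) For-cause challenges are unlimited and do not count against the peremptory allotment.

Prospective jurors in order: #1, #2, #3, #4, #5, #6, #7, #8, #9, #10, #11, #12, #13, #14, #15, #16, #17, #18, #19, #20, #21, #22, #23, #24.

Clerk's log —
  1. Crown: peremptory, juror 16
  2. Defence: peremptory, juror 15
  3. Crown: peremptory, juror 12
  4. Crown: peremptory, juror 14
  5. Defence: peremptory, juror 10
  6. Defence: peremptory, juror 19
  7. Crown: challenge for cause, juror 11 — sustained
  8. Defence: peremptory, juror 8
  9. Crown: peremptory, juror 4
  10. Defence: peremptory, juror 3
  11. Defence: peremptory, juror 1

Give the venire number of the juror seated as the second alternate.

Removed: #1, #3, #4, #8, #10, #11, #12, #14, #15, #16, #19.
Filling seats in venire order through position 8: #2, #5, #6, #7, #9, #13, #17, #18.
So alternate 2 is #18.

18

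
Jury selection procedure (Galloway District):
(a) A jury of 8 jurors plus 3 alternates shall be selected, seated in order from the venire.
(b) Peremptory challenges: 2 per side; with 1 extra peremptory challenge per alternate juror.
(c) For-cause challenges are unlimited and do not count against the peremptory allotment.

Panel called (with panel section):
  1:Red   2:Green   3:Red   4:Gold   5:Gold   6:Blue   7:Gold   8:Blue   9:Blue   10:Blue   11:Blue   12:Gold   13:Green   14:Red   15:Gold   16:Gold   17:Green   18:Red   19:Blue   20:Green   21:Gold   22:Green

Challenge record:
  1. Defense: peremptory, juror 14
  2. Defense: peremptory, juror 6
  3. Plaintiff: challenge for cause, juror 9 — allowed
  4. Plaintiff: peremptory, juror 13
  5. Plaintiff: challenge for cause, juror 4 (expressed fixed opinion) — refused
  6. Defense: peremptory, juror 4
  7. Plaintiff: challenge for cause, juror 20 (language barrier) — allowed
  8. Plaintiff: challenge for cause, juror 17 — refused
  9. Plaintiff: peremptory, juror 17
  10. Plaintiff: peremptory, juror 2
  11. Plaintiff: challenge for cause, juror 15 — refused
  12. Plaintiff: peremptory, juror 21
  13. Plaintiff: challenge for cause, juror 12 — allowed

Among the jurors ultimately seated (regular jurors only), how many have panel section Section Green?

0

Removed: #2, #4, #6, #9, #12, #13, #14, #17, #20, #21.
Seated jurors 1–8: #1, #3, #5, #7, #8, #10, #11, #15 (alternates #16, #18, #19 not counted).
None of those are in Section Green → 0.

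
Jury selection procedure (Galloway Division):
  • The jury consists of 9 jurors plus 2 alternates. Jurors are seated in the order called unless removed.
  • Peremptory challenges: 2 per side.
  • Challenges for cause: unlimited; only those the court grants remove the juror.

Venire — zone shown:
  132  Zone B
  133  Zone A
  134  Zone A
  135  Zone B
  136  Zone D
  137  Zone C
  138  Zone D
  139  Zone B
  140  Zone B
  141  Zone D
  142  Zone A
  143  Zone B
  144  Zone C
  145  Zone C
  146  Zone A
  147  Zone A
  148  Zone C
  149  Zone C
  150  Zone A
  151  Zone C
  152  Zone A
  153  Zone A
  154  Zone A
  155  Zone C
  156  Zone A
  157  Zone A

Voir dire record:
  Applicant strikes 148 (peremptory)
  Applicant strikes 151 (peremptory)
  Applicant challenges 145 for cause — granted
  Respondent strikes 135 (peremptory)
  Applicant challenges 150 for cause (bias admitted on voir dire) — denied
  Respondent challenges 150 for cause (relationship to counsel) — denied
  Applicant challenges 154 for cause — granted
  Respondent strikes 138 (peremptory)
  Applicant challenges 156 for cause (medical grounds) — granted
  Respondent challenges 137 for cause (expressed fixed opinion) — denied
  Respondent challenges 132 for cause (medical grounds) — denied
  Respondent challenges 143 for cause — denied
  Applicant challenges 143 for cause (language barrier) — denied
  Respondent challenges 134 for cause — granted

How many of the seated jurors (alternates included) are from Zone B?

Removed: #134, #135, #138, #145, #148, #151, #154, #156.
Seated (11 incl. alternates): #132, #133, #136, #137, #139, #140, #141, #142, #143, #144, #146.
Of those, in Zone B: #132, #139, #140, #143 → 4.

4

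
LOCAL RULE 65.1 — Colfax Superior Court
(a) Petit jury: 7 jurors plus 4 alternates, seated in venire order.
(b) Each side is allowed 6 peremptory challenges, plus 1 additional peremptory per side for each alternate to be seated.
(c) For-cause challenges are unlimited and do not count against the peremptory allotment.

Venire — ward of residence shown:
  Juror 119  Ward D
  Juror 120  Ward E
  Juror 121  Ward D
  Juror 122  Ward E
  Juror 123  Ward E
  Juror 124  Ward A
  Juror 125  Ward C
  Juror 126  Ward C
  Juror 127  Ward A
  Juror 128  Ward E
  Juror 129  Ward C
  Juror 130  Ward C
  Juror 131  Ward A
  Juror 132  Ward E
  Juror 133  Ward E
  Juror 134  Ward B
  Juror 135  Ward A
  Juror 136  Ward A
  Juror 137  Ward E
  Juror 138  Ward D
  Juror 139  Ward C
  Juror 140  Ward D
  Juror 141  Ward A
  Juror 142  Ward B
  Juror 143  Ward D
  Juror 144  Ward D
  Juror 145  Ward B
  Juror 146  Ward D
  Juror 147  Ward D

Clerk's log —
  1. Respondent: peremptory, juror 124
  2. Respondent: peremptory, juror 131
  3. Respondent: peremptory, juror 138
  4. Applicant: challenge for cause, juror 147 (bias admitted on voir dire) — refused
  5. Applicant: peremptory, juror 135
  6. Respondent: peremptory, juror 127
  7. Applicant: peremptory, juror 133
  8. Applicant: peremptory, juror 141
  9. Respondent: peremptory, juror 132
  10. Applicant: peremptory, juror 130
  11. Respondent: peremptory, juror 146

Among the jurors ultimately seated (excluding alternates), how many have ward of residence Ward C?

Removed: #124, #127, #130, #131, #132, #133, #135, #138, #141, #146.
Seated jurors 1–7: #119, #120, #121, #122, #123, #125, #126 (alternates #128, #129, #134, #136 not counted).
Of those, in Ward C: #125, #126 → 2.

2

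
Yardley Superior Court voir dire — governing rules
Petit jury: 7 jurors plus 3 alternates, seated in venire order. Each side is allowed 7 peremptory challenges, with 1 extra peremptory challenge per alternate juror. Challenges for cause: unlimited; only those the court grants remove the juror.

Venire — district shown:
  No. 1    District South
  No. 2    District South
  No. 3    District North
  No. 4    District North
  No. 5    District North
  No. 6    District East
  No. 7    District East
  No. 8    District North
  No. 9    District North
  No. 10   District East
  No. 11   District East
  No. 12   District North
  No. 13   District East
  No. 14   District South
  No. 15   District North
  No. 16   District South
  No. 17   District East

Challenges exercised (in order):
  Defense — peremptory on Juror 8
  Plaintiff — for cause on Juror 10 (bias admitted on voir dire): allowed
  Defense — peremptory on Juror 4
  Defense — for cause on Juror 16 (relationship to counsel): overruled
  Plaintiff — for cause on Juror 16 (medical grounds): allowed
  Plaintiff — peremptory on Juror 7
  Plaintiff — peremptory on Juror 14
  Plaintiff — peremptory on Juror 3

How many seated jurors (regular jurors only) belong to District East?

Removed: #3, #4, #7, #8, #10, #14, #16.
Seated jurors 1–7: #1, #2, #5, #6, #9, #11, #12 (alternates #13, #15, #17 not counted).
Of those, in District East: #6, #11 → 2.

2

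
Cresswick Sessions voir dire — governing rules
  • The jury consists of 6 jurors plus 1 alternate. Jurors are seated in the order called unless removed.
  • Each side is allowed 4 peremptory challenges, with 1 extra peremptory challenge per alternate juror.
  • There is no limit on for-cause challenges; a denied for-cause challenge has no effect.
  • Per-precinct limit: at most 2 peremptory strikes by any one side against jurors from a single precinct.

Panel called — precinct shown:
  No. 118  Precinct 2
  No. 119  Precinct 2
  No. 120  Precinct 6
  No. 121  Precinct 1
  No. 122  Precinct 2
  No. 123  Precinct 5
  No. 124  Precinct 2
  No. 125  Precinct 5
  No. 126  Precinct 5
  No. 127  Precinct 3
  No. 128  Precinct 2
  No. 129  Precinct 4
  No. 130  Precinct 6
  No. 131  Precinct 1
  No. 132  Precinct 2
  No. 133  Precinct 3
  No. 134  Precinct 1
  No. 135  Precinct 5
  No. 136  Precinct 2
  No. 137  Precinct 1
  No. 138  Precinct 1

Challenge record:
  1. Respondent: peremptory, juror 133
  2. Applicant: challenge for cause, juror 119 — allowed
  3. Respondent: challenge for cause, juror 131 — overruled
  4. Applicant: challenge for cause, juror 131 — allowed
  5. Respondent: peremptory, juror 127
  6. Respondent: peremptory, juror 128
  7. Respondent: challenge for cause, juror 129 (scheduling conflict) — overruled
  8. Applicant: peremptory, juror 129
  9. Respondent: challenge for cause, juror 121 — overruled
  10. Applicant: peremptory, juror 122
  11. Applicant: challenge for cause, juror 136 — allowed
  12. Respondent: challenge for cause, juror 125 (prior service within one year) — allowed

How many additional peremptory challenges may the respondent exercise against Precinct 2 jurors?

Respondent peremptories so far: #133, #127, #128 — 3 of 5 used, 2 left overall.
Against Precinct 2: #128 — 1 used; per-precinct cap 2 leaves 1.
Binding limit: min(2, 1) = 1.

1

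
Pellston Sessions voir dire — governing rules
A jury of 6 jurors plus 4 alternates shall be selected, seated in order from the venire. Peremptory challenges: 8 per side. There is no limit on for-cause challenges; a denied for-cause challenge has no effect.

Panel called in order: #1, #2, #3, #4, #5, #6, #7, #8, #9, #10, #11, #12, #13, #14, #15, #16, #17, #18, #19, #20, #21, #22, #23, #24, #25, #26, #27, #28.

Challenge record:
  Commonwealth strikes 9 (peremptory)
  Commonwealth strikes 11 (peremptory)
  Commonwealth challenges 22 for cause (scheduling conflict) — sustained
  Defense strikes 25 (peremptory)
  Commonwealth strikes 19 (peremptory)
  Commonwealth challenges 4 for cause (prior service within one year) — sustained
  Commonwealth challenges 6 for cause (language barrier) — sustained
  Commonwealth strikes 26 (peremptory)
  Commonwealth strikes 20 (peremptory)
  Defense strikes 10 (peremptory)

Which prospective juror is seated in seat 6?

8

Removed: #4, #6, #9, #10, #11, #19, #20, #22, #25, #26.
Seating in order: seats 1–6 → #1, #2, #3, #5, #7, #8; alternates → #12, #13, #14, #15.
So seat 6 is #8.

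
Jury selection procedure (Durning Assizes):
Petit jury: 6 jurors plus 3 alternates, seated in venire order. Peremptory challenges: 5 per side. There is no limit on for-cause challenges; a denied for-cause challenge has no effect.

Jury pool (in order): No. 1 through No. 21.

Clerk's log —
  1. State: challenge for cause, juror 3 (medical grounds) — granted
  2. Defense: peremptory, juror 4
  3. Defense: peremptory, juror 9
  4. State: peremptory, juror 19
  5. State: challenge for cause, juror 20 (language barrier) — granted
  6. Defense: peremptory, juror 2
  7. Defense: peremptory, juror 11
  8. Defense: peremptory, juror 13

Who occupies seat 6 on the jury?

Removed: #2, #3, #4, #9, #11, #13, #19, #20.
Seating in order: seats 1–6 → #1, #5, #6, #7, #8, #10; alternates → #12, #14, #15.
So seat 6 is #10.

10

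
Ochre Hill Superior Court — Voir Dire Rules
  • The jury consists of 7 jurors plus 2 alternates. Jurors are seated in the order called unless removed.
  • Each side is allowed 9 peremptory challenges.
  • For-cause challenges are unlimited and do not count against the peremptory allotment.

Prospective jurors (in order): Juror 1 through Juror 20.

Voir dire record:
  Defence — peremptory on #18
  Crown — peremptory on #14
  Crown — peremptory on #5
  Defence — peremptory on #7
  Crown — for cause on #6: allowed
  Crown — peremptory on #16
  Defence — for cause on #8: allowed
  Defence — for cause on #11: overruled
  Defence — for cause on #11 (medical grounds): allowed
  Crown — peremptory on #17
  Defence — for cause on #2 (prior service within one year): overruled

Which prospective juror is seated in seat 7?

Removed: #5, #6, #7, #8, #11, #14, #16, #17, #18. (#2 stays — for-cause denied.)
Filling seats in venire order through position 7: #1, #2, #3, #4, #9, #10, #12.
So seat 7 is #12.

12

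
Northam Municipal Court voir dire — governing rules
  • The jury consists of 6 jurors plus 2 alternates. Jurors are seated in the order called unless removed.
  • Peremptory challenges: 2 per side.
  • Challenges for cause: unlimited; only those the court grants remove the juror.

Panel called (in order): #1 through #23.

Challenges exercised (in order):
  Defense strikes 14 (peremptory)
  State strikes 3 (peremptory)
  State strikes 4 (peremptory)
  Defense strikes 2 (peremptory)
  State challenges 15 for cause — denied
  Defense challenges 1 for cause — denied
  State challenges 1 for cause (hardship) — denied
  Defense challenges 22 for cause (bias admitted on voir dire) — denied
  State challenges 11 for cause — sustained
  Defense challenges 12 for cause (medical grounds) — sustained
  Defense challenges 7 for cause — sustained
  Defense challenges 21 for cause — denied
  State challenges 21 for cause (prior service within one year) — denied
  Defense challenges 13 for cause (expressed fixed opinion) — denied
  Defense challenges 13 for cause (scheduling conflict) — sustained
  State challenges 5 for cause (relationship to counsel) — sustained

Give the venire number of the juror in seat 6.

15

Removed: #2, #3, #4, #5, #7, #11, #12, #13, #14. (#1, #15, #21, #22 stay — for-cause denied.)
Filling seats in venire order through position 6: #1, #6, #8, #9, #10, #15.
So seat 6 is #15.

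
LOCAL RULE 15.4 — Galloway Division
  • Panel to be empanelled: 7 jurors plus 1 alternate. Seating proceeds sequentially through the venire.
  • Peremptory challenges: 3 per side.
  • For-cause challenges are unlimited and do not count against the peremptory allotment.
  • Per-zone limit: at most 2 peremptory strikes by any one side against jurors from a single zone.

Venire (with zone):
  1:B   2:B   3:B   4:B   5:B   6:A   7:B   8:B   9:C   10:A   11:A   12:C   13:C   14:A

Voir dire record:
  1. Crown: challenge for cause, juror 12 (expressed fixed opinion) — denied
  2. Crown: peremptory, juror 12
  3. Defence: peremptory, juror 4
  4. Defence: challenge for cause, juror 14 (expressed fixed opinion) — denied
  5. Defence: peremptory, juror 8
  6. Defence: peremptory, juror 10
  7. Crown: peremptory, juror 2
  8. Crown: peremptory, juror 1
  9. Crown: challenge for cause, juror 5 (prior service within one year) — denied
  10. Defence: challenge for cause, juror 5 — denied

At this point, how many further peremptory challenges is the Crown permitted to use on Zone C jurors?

Crown peremptories so far: #12, #2, #1 — 3 of 3 used, 0 left overall.
Against Zone C: #12 — 1 used; per-zone cap 2 leaves 1.
Binding limit: min(0, 1) = 0.

0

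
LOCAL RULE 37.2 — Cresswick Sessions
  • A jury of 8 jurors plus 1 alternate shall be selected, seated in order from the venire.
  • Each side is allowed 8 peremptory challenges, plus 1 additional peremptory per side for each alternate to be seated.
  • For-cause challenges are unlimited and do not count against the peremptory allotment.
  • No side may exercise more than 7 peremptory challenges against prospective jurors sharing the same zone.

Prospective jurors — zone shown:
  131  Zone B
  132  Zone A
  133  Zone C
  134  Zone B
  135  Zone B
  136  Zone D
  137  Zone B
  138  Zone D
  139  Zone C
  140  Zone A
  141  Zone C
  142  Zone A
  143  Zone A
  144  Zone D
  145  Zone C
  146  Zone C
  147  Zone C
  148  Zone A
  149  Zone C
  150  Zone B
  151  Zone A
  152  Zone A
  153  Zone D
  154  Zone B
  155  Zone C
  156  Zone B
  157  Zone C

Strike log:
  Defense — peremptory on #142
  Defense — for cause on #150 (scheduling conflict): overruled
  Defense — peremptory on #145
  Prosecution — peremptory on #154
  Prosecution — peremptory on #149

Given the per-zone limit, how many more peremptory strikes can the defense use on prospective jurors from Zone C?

6

Defense peremptories so far: #142, #145 — 2 of 9 used, 7 left overall.
Against Zone C: #145 — 1 used; per-zone cap 7 leaves 6.
Binding limit: min(7, 6) = 6.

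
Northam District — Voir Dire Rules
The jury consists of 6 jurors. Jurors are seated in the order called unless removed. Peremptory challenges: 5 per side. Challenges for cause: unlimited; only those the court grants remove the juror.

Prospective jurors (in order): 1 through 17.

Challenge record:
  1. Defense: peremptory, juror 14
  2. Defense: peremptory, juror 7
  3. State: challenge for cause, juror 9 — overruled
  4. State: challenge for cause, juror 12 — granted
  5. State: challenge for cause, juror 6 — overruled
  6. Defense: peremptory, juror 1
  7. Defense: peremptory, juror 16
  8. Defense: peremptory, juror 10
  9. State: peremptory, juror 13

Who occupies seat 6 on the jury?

Removed: #1, #7, #10, #12, #13, #14, #16. (#6, #9 stay — for-cause denied.)
Seating in order: seats 1–6 → #2, #3, #4, #5, #6, #8.
So seat 6 is #8.

8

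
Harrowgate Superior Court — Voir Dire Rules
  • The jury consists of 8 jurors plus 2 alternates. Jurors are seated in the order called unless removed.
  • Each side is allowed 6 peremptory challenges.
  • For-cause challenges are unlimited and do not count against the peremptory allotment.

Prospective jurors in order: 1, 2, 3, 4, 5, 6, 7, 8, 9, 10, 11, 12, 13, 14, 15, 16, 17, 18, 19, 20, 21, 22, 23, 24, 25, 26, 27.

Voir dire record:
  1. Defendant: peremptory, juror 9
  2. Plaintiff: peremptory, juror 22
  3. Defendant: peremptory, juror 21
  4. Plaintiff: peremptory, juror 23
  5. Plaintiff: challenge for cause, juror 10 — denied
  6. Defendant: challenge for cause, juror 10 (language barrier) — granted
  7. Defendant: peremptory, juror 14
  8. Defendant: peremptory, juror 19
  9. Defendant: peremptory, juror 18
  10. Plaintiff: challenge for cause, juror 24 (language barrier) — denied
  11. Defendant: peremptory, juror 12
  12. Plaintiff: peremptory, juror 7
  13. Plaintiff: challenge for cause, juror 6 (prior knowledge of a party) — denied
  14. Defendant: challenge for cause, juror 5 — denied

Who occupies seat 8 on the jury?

11

Removed: #7, #9, #10, #12, #14, #18, #19, #21, #22, #23. (#5, #6, #24 stay — for-cause denied.)
Seating in order: seats 1–8 → #1, #2, #3, #4, #5, #6, #8, #11; alternates → #13, #15.
So seat 8 is #11.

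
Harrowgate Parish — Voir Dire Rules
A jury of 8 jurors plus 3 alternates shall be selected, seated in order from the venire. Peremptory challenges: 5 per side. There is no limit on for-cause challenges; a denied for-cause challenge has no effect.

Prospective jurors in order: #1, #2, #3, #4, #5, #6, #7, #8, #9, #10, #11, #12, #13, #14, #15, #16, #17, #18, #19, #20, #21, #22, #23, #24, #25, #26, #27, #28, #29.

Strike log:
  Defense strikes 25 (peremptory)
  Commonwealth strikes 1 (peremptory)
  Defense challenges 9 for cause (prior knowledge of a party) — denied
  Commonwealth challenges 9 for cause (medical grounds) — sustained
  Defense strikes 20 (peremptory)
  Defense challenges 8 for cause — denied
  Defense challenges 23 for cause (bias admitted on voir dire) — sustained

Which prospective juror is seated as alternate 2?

Removed: #1, #9, #20, #23, #25. (#8 stays — for-cause denied.)
Seating in order: seats 1–8 → #2, #3, #4, #5, #6, #7, #8, #10; alternates → #11, #12, #13.
So alternate 2 is #12.

12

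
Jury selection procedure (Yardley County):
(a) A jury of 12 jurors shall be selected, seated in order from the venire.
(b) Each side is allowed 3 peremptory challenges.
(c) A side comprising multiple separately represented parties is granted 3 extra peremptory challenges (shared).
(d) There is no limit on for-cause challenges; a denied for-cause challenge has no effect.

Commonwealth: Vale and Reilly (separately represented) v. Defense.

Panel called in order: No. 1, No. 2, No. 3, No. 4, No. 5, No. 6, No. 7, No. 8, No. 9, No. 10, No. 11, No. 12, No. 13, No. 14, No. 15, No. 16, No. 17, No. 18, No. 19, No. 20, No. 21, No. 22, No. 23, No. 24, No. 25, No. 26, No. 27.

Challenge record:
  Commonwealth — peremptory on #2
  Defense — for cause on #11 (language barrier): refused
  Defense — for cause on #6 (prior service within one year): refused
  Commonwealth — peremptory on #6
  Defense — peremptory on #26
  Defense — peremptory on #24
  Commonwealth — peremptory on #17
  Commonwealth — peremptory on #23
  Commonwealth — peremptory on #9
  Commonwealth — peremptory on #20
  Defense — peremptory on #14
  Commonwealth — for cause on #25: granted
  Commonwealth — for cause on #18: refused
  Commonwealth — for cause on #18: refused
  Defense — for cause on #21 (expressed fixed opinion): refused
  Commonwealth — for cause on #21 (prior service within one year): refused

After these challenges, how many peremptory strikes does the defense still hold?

Defense allotment: 3.
Defense peremptories used: #26, #24, #14 — 3 (for-cause on #11, #6, #21 don't count).
Remaining: 3 − 3 = 0.

0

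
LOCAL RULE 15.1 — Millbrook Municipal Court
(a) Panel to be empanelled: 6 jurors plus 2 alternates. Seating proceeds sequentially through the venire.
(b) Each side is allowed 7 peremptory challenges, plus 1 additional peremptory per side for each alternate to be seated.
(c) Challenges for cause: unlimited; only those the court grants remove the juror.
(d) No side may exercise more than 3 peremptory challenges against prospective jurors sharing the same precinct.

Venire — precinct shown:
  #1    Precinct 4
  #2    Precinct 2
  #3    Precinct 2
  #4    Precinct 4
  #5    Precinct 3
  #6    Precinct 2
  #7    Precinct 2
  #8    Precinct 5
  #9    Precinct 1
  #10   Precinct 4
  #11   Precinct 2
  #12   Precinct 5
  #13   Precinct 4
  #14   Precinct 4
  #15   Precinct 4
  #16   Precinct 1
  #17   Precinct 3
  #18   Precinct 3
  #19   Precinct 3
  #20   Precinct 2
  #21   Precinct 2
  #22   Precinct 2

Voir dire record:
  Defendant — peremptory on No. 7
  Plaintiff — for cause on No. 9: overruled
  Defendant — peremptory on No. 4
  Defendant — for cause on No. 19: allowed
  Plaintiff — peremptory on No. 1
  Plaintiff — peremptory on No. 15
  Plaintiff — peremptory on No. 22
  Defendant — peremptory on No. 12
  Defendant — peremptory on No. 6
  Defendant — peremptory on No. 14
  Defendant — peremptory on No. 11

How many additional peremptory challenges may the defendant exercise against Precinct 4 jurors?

Defendant peremptories so far: #7, #4, #12, #6, #14, #11 — 6 of 9 used, 3 left overall.
Against Precinct 4: #4, #14 — 2 used; per-precinct cap 3 leaves 1.
Binding limit: min(3, 1) = 1.

1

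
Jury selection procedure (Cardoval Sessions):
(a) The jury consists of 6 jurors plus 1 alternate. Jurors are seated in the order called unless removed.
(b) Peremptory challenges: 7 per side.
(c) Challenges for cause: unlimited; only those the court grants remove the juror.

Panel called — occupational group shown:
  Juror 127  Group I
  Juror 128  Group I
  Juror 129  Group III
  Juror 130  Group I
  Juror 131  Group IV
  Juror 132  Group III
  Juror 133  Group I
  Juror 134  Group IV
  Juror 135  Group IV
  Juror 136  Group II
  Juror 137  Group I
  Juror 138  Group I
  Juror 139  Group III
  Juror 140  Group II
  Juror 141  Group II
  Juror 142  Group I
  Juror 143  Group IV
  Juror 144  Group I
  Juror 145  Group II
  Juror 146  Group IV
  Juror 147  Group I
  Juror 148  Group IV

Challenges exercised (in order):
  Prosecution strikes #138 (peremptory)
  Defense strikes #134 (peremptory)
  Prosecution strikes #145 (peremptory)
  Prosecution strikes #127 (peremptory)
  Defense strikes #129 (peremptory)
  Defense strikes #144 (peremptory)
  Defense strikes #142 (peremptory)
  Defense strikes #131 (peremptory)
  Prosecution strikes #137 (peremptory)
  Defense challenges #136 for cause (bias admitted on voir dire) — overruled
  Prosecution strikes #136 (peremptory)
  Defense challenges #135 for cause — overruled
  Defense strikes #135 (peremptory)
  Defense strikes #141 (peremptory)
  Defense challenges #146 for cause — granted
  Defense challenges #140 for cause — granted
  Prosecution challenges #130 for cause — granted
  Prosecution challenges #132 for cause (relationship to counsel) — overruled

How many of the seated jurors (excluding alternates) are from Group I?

3

Removed: #127, #129, #130, #131, #134, #135, #136, #137, #138, #140, #141, #142, #144, #145, #146.
Seated jurors 1–6: #128, #132, #133, #139, #143, #147 (alternates #148 not counted).
Of those, in Group I: #128, #133, #147 → 3.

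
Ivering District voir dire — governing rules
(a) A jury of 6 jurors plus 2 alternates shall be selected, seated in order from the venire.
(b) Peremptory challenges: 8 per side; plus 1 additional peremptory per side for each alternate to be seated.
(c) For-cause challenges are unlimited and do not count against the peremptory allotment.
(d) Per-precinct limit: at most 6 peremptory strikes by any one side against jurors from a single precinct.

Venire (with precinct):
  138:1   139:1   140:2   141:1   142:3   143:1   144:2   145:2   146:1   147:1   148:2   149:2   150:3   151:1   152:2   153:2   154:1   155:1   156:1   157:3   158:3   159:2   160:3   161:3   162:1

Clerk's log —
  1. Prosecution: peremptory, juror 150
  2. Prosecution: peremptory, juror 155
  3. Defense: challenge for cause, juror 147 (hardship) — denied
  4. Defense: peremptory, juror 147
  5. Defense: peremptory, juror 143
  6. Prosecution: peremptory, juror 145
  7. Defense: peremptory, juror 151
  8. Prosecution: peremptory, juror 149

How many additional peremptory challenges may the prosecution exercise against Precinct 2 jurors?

4

Prosecution peremptories so far: #150, #155, #145, #149 — 4 of 10 used, 6 left overall.
Against Precinct 2: #145, #149 — 2 used; per-precinct cap 6 leaves 4.
Binding limit: min(6, 4) = 4.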